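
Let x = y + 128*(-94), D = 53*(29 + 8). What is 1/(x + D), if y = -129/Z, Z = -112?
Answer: -112/1127823 ≈ -9.9306e-5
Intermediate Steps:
y = 129/112 (y = -129/(-112) = -129*(-1/112) = 129/112 ≈ 1.1518)
D = 1961 (D = 53*37 = 1961)
x = -1347455/112 (x = 129/112 + 128*(-94) = 129/112 - 12032 = -1347455/112 ≈ -12031.)
1/(x + D) = 1/(-1347455/112 + 1961) = 1/(-1127823/112) = -112/1127823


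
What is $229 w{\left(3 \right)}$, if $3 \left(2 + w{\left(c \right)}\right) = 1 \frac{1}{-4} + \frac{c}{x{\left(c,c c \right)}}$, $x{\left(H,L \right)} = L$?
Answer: $- \frac{16259}{36} \approx -451.64$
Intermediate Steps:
$w{\left(c \right)} = - \frac{25}{12} + \frac{1}{3 c}$ ($w{\left(c \right)} = -2 + \frac{1 \frac{1}{-4} + \frac{c}{c c}}{3} = -2 + \frac{1 \left(- \frac{1}{4}\right) + \frac{c}{c^{2}}}{3} = -2 + \frac{- \frac{1}{4} + \frac{c}{c^{2}}}{3} = -2 + \frac{- \frac{1}{4} + \frac{1}{c}}{3} = -2 - \left(\frac{1}{12} - \frac{1}{3 c}\right) = - \frac{25}{12} + \frac{1}{3 c}$)
$229 w{\left(3 \right)} = 229 \frac{4 - 75}{12 \cdot 3} = 229 \cdot \frac{1}{12} \cdot \frac{1}{3} \left(4 - 75\right) = 229 \cdot \frac{1}{12} \cdot \frac{1}{3} \left(-71\right) = 229 \left(- \frac{71}{36}\right) = - \frac{16259}{36}$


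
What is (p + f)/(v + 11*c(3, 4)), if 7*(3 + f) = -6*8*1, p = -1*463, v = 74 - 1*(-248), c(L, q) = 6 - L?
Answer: -662/497 ≈ -1.3320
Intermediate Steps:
v = 322 (v = 74 + 248 = 322)
p = -463
f = -69/7 (f = -3 + (-6*8*1)/7 = -3 + (-48*1)/7 = -3 + (1/7)*(-48) = -3 - 48/7 = -69/7 ≈ -9.8571)
(p + f)/(v + 11*c(3, 4)) = (-463 - 69/7)/(322 + 11*(6 - 1*3)) = -3310/(7*(322 + 11*(6 - 3))) = -3310/(7*(322 + 11*3)) = -3310/(7*(322 + 33)) = -3310/7/355 = -3310/7*1/355 = -662/497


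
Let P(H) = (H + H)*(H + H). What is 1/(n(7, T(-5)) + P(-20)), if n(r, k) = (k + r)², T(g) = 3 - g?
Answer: 1/1825 ≈ 0.00054795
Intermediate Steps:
P(H) = 4*H² (P(H) = (2*H)*(2*H) = 4*H²)
1/(n(7, T(-5)) + P(-20)) = 1/(((3 - 1*(-5)) + 7)² + 4*(-20)²) = 1/(((3 + 5) + 7)² + 4*400) = 1/((8 + 7)² + 1600) = 1/(15² + 1600) = 1/(225 + 1600) = 1/1825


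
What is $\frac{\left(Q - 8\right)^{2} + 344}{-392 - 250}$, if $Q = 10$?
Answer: $- \frac{58}{107} \approx -0.54206$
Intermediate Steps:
$\frac{\left(Q - 8\right)^{2} + 344}{-392 - 250} = \frac{\left(10 - 8\right)^{2} + 344}{-392 - 250} = \frac{2^{2} + 344}{-642} = \left(4 + 344\right) \left(- \frac{1}{642}\right) = 348 \left(- \frac{1}{642}\right) = - \frac{58}{107}$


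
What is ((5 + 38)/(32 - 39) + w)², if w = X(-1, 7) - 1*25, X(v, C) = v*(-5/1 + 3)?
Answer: 41616/49 ≈ 849.31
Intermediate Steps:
X(v, C) = -2*v (X(v, C) = v*(-5*1 + 3) = v*(-5 + 3) = v*(-2) = -2*v)
w = -23 (w = -2*(-1) - 1*25 = 2 - 25 = -23)
((5 + 38)/(32 - 39) + w)² = ((5 + 38)/(32 - 39) - 23)² = (43/(-7) - 23)² = (43*(-⅐) - 23)² = (-43/7 - 23)² = (-204/7)² = 41616/49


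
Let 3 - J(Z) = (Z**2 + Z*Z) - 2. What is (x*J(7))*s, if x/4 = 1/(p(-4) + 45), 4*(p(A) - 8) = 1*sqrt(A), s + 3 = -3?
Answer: 473184/11237 - 4464*I/11237 ≈ 42.109 - 0.39726*I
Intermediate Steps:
s = -6 (s = -3 - 3 = -6)
J(Z) = 5 - 2*Z**2 (J(Z) = 3 - ((Z**2 + Z*Z) - 2) = 3 - ((Z**2 + Z**2) - 2) = 3 - (2*Z**2 - 2) = 3 - (-2 + 2*Z**2) = 3 + (2 - 2*Z**2) = 5 - 2*Z**2)
p(A) = 8 + sqrt(A)/4 (p(A) = 8 + (1*sqrt(A))/4 = 8 + sqrt(A)/4)
x = 16*(53 - I/2)/11237 (x = 4/((8 + sqrt(-4)/4) + 45) = 4/((8 + (2*I)/4) + 45) = 4/((8 + I/2) + 45) = 4/(53 + I/2) = 4*(4*(53 - I/2)/11237) = 16*(53 - I/2)/11237 ≈ 0.075465 - 0.00071193*I)
(x*J(7))*s = ((848/11237 - 8*I/11237)*(5 - 2*7**2))*(-6) = ((848/11237 - 8*I/11237)*(5 - 2*49))*(-6) = ((848/11237 - 8*I/11237)*(5 - 98))*(-6) = ((848/11237 - 8*I/11237)*(-93))*(-6) = (-78864/11237 + 744*I/11237)*(-6) = 473184/11237 - 4464*I/11237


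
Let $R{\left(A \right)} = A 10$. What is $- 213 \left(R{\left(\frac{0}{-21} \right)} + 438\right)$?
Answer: $-93294$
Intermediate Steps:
$R{\left(A \right)} = 10 A$
$- 213 \left(R{\left(\frac{0}{-21} \right)} + 438\right) = - 213 \left(10 \frac{0}{-21} + 438\right) = - 213 \left(10 \cdot 0 \left(- \frac{1}{21}\right) + 438\right) = - 213 \left(10 \cdot 0 + 438\right) = - 213 \left(0 + 438\right) = \left(-213\right) 438 = -93294$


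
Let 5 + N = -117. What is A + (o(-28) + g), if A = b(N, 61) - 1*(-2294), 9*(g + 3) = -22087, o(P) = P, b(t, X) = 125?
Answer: -595/9 ≈ -66.111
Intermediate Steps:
N = -122 (N = -5 - 117 = -122)
g = -22114/9 (g = -3 + (⅑)*(-22087) = -3 - 22087/9 = -22114/9 ≈ -2457.1)
A = 2419 (A = 125 - 1*(-2294) = 125 + 2294 = 2419)
A + (o(-28) + g) = 2419 + (-28 - 22114/9) = 2419 - 22366/9 = -595/9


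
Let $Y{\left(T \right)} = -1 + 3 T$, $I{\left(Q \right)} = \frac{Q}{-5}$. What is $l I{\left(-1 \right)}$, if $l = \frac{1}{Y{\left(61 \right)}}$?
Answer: $\frac{1}{910} \approx 0.0010989$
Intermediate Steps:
$I{\left(Q \right)} = - \frac{Q}{5}$ ($I{\left(Q \right)} = Q \left(- \frac{1}{5}\right) = - \frac{Q}{5}$)
$l = \frac{1}{182}$ ($l = \frac{1}{-1 + 3 \cdot 61} = \frac{1}{-1 + 183} = \frac{1}{182} \approx 0.0054945$)
$l I{\left(-1 \right)} = \frac{\left(- \frac{1}{5}\right) \left(-1\right)}{182} = \frac{1}{182} \cdot \frac{1}{5} = \frac{1}{910}$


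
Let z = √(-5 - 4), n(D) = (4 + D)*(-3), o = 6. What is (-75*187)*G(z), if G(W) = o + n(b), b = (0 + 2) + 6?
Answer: 420750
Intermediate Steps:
b = 8 (b = 2 + 6 = 8)
n(D) = -12 - 3*D
z = 3*I (z = √(-9) = 3*I ≈ 3.0*I)
G(W) = -30 (G(W) = 6 + (-12 - 3*8) = 6 + (-12 - 24) = 6 - 36 = -30)
(-75*187)*G(z) = -75*187*(-30) = -14025*(-30) = 420750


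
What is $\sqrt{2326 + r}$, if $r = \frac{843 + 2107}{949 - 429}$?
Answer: $\frac{\sqrt{1576211}}{26} \approx 48.287$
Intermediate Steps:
$r = \frac{295}{52}$ ($r = \frac{2950}{520} = 2950 \cdot \frac{1}{520} = \frac{295}{52} \approx 5.6731$)
$\sqrt{2326 + r} = \sqrt{2326 + \frac{295}{52}} = \sqrt{\frac{121247}{52}} = \frac{\sqrt{1576211}}{26}$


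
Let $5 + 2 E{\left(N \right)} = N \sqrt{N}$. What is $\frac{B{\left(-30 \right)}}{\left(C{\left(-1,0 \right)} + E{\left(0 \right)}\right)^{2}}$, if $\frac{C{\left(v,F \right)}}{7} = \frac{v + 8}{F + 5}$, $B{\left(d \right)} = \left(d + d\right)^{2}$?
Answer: $\frac{360000}{5329} \approx 67.555$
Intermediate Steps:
$E{\left(N \right)} = - \frac{5}{2} + \frac{N^{\frac{3}{2}}}{2}$ ($E{\left(N \right)} = - \frac{5}{2} + \frac{N \sqrt{N}}{2} = - \frac{5}{2} + \frac{N^{\frac{3}{2}}}{2}$)
$B{\left(d \right)} = 4 d^{2}$ ($B{\left(d \right)} = \left(2 d\right)^{2} = 4 d^{2}$)
$C{\left(v,F \right)} = \frac{7 \left(8 + v\right)}{5 + F}$ ($C{\left(v,F \right)} = 7 \frac{v + 8}{F + 5} = 7 \frac{8 + v}{5 + F} = \frac{7 \left(8 + v\right)}{5 + F}$)
$\frac{B{\left(-30 \right)}}{\left(C{\left(-1,0 \right)} + E{\left(0 \right)}\right)^{2}} = \frac{4 \left(-30\right)^{2}}{\left(\frac{7 \left(8 - 1\right)}{5 + 0} - \left(\frac{5}{2} - \frac{0^{\frac{3}{2}}}{2}\right)\right)^{2}} = \frac{4 \cdot 900}{\left(7 \cdot \frac{1}{5} \cdot 7 + \left(- \frac{5}{2} + \frac{1}{2} \cdot 0\right)\right)^{2}} = \frac{3600}{\left(7 \cdot \frac{1}{5} \cdot 7 + \left(- \frac{5}{2} + 0\right)\right)^{2}} = \frac{3600}{\left(\frac{49}{5} - \frac{5}{2}\right)^{2}} = \frac{3600}{\left(\frac{73}{10}\right)^{2}} = \frac{3600}{\frac{5329}{100}} = 3600 \cdot \frac{100}{5329} = \frac{360000}{5329}$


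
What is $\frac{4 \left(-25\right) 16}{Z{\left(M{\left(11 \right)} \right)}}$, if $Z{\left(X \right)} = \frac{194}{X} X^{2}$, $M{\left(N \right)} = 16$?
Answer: $- \frac{50}{97} \approx -0.51546$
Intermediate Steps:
$Z{\left(X \right)} = 194 X$
$\frac{4 \left(-25\right) 16}{Z{\left(M{\left(11 \right)} \right)}} = \frac{4 \left(-25\right) 16}{194 \cdot 16} = \frac{\left(-100\right) 16}{3104} = \left(-1600\right) \frac{1}{3104} = - \frac{50}{97}$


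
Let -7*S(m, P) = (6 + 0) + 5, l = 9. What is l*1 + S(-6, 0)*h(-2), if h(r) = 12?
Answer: -69/7 ≈ -9.8571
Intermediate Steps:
S(m, P) = -11/7 (S(m, P) = -((6 + 0) + 5)/7 = -(6 + 5)/7 = -⅐*11 = -11/7)
l*1 + S(-6, 0)*h(-2) = 9*1 - 11/7*12 = 9 - 132/7 = -69/7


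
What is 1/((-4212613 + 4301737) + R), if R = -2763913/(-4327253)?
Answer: 4327253/385664860285 ≈ 1.1220e-5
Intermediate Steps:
R = 2763913/4327253 (R = -2763913*(-1/4327253) = 2763913/4327253 ≈ 0.63872)
1/((-4212613 + 4301737) + R) = 1/((-4212613 + 4301737) + 2763913/4327253) = 1/(89124 + 2763913/4327253) = 1/(385664860285/4327253) = 4327253/385664860285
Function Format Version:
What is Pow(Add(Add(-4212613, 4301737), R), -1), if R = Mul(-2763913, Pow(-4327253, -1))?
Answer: Rational(4327253, 385664860285) ≈ 1.1220e-5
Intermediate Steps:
R = Rational(2763913, 4327253) (R = Mul(-2763913, Rational(-1, 4327253)) = Rational(2763913, 4327253) ≈ 0.63872)
Pow(Add(Add(-4212613, 4301737), R), -1) = Pow(Add(Add(-4212613, 4301737), Rational(2763913, 4327253)), -1) = Pow(Add(89124, Rational(2763913, 4327253)), -1) = Pow(Rational(385664860285, 4327253), -1) = Rational(4327253, 385664860285)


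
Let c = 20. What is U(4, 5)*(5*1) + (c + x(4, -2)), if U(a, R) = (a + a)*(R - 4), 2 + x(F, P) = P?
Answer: 56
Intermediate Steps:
x(F, P) = -2 + P
U(a, R) = 2*a*(-4 + R) (U(a, R) = (2*a)*(-4 + R) = 2*a*(-4 + R))
U(4, 5)*(5*1) + (c + x(4, -2)) = (2*4*(-4 + 5))*(5*1) + (20 + (-2 - 2)) = (2*4*1)*5 + (20 - 4) = 8*5 + 16 = 40 + 16 = 56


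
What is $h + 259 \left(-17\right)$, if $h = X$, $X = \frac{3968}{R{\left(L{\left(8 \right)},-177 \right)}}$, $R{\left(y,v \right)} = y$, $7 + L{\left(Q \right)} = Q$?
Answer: $-435$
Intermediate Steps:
$L{\left(Q \right)} = -7 + Q$
$X = 3968$ ($X = \frac{3968}{-7 + 8} = \frac{3968}{1} = 3968 \cdot 1 = 3968$)
$h = 3968$
$h + 259 \left(-17\right) = 3968 + 259 \left(-17\right) = 3968 - 4403 = -435$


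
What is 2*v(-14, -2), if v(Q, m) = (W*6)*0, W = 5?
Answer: 0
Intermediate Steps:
v(Q, m) = 0 (v(Q, m) = (5*6)*0 = 30*0 = 0)
2*v(-14, -2) = 2*0 = 0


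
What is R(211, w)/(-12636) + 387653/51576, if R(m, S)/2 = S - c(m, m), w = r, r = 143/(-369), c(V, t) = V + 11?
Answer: 21618669011/2862887976 ≈ 7.5513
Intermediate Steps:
c(V, t) = 11 + V
r = -143/369 (r = 143*(-1/369) = -143/369 ≈ -0.38753)
w = -143/369 ≈ -0.38753
R(m, S) = -22 - 2*m + 2*S (R(m, S) = 2*(S - (11 + m)) = 2*(S + (-11 - m)) = 2*(-11 + S - m) = -22 - 2*m + 2*S)
R(211, w)/(-12636) + 387653/51576 = (-22 - 2*211 + 2*(-143/369))/(-12636) + 387653/51576 = (-22 - 422 - 286/369)*(-1/12636) + 387653*(1/51576) = -164122/369*(-1/12636) + 55379/7368 = 82061/2331342 + 55379/7368 = 21618669011/2862887976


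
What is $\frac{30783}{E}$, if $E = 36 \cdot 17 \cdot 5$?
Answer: $\frac{10261}{1020} \approx 10.06$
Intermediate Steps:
$E = 3060$ ($E = 612 \cdot 5 = 3060$)
$\frac{30783}{E} = \frac{30783}{3060} = 30783 \cdot \frac{1}{3060} = \frac{10261}{1020}$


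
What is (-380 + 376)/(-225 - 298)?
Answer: 4/523 ≈ 0.0076482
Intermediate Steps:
(-380 + 376)/(-225 - 298) = -4/(-523) = -4*(-1/523) = 4/523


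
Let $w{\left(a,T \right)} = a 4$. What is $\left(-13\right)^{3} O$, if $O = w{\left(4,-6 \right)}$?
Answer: $-35152$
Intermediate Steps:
$w{\left(a,T \right)} = 4 a$
$O = 16$ ($O = 4 \cdot 4 = 16$)
$\left(-13\right)^{3} O = \left(-13\right)^{3} \cdot 16 = \left(-2197\right) 16 = -35152$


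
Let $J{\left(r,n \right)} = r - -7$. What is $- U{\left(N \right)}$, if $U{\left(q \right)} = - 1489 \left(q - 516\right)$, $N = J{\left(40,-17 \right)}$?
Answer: $-698341$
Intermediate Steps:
$J{\left(r,n \right)} = 7 + r$ ($J{\left(r,n \right)} = r + 7 = 7 + r$)
$N = 47$ ($N = 7 + 40 = 47$)
$U{\left(q \right)} = 768324 - 1489 q$ ($U{\left(q \right)} = - 1489 \left(-516 + q\right) = 768324 - 1489 q$)
$- U{\left(N \right)} = - (768324 - 69983) = \left(-1\right) 698341 = -698341$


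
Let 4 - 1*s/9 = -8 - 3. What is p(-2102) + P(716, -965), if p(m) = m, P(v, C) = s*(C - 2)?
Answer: -132647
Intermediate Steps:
s = 135 (s = 36 - 9*(-8 - 3) = 36 - 9*(-11) = 36 + 99 = 135)
P(v, C) = -270 + 135*C (P(v, C) = 135*(C - 2) = 135*(-2 + C) = -270 + 135*C)
p(-2102) + P(716, -965) = -2102 + (-270 + 135*(-965)) = -2102 + (-270 - 130275) = -2102 - 130545 = -132647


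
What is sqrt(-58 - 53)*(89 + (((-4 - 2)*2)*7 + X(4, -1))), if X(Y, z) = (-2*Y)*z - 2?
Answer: 11*I*sqrt(111) ≈ 115.89*I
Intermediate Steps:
X(Y, z) = -2 - 2*Y*z (X(Y, z) = -2*Y*z - 2 = -2 - 2*Y*z)
sqrt(-58 - 53)*(89 + (((-4 - 2)*2)*7 + X(4, -1))) = sqrt(-58 - 53)*(89 + (((-4 - 2)*2)*7 + (-2 - 2*4*(-1)))) = sqrt(-111)*(89 + (-6*2*7 + (-2 + 8))) = (I*sqrt(111))*(89 + (-12*7 + 6)) = (I*sqrt(111))*(89 + (-84 + 6)) = (I*sqrt(111))*(89 - 78) = (I*sqrt(111))*11 = 11*I*sqrt(111)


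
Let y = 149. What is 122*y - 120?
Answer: 18058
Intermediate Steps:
122*y - 120 = 122*149 - 120 = 18178 - 120 = 18058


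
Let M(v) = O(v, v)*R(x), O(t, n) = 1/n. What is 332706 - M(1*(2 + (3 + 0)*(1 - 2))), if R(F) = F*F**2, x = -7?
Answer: 332363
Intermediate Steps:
R(F) = F**3
M(v) = -343/v (M(v) = (-7)**3/v = -343/v)
332706 - M(1*(2 + (3 + 0)*(1 - 2))) = 332706 - (-343)/(1*(2 + (3 + 0)*(1 - 2))) = 332706 - (-343)/(1*(2 + 3*(-1))) = 332706 - (-343)/(1*(2 - 3)) = 332706 - (-343)/(1*(-1)) = 332706 - (-343)/(-1) = 332706 - (-343)*(-1) = 332706 - 1*343 = 332706 - 343 = 332363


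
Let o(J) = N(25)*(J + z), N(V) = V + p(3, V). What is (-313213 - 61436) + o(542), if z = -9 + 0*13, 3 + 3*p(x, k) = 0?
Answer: -361857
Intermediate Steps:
p(x, k) = -1 (p(x, k) = -1 + (1/3)*0 = -1 + 0 = -1)
z = -9 (z = -9 + 0 = -9)
N(V) = -1 + V (N(V) = V - 1 = -1 + V)
o(J) = -216 + 24*J (o(J) = (-1 + 25)*(J - 9) = 24*(-9 + J) = -216 + 24*J)
(-313213 - 61436) + o(542) = (-313213 - 61436) + (-216 + 24*542) = -374649 + (-216 + 13008) = -374649 + 12792 = -361857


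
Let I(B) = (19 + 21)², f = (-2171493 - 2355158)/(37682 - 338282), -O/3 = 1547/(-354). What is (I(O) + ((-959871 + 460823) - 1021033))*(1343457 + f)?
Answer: -613235060635927331/300600 ≈ -2.0400e+12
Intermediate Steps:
O = 1547/118 (O = -4641/(-354) = -4641*(-1)/354 = -3*(-1547/354) = 1547/118 ≈ 13.110)
f = 4526651/300600 (f = -4526651/(-300600) = -4526651*(-1/300600) = 4526651/300600 ≈ 15.059)
I(B) = 1600 (I(B) = 40² = 1600)
(I(O) + ((-959871 + 460823) - 1021033))*(1343457 + f) = (1600 + ((-959871 + 460823) - 1021033))*(1343457 + 4526651/300600) = (1600 + (-499048 - 1021033))*(403847700851/300600) = (1600 - 1520081)*(403847700851/300600) = -1518481*403847700851/300600 = -613235060635927331/300600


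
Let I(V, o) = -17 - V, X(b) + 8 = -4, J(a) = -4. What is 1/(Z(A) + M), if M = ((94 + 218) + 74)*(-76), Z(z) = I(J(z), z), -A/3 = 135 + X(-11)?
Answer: -1/29349 ≈ -3.4073e-5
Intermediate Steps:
X(b) = -12 (X(b) = -8 - 4 = -12)
A = -369 (A = -3*(135 - 12) = -3*123 = -369)
Z(z) = -13 (Z(z) = -17 - 1*(-4) = -17 + 4 = -13)
M = -29336 (M = (312 + 74)*(-76) = 386*(-76) = -29336)
1/(Z(A) + M) = 1/(-13 - 29336) = 1/(-29349) = -1/29349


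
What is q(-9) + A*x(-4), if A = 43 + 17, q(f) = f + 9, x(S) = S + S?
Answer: -480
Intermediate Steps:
x(S) = 2*S
q(f) = 9 + f
A = 60
q(-9) + A*x(-4) = (9 - 9) + 60*(2*(-4)) = 0 + 60*(-8) = 0 - 480 = -480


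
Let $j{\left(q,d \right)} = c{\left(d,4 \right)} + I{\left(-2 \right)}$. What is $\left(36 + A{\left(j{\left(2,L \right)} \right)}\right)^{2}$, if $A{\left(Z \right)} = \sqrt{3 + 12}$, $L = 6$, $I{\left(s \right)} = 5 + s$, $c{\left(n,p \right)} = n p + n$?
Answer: $\left(36 + \sqrt{15}\right)^{2} \approx 1589.9$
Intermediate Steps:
$c{\left(n,p \right)} = n + n p$
$j{\left(q,d \right)} = 3 + 5 d$ ($j{\left(q,d \right)} = d \left(1 + 4\right) + \left(5 - 2\right) = d 5 + 3 = 5 d + 3 = 3 + 5 d$)
$A{\left(Z \right)} = \sqrt{15}$
$\left(36 + A{\left(j{\left(2,L \right)} \right)}\right)^{2} = \left(36 + \sqrt{15}\right)^{2}$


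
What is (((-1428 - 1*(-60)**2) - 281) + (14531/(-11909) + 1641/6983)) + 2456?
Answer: -237338967895/83160547 ≈ -2854.0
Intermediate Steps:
(((-1428 - 1*(-60)**2) - 281) + (14531/(-11909) + 1641/6983)) + 2456 = (((-1428 - 1*3600) - 281) + (14531*(-1/11909) + 1641*(1/6983))) + 2456 = (((-1428 - 3600) - 281) + (-14531/11909 + 1641/6983)) + 2456 = ((-5028 - 281) - 81927304/83160547) + 2456 = (-5309 - 81927304/83160547) + 2456 = -441581271327/83160547 + 2456 = -237338967895/83160547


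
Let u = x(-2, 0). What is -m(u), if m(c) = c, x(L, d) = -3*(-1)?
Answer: -3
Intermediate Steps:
x(L, d) = 3
u = 3
-m(u) = -1*3 = -3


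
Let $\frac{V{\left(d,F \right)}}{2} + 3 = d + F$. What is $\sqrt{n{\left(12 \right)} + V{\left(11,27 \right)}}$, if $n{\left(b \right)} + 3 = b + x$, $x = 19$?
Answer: $7 \sqrt{2} \approx 9.8995$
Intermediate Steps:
$V{\left(d,F \right)} = -6 + 2 F + 2 d$ ($V{\left(d,F \right)} = -6 + 2 \left(d + F\right) = -6 + 2 \left(F + d\right) = -6 + \left(2 F + 2 d\right) = -6 + 2 F + 2 d$)
$n{\left(b \right)} = 16 + b$ ($n{\left(b \right)} = -3 + \left(b + 19\right) = -3 + \left(19 + b\right) = 16 + b$)
$\sqrt{n{\left(12 \right)} + V{\left(11,27 \right)}} = \sqrt{\left(16 + 12\right) + \left(-6 + 2 \cdot 27 + 2 \cdot 11\right)} = \sqrt{28 + \left(-6 + 54 + 22\right)} = \sqrt{28 + 70} = \sqrt{98} = 7 \sqrt{2}$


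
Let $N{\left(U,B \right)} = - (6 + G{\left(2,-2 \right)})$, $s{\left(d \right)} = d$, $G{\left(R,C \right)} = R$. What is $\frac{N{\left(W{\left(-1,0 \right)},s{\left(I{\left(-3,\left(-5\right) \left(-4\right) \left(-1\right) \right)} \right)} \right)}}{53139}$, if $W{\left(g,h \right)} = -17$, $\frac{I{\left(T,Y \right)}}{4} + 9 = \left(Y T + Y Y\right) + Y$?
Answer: $- \frac{8}{53139} \approx -0.00015055$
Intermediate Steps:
$I{\left(T,Y \right)} = -36 + 4 Y + 4 Y^{2} + 4 T Y$ ($I{\left(T,Y \right)} = -36 + 4 \left(\left(Y T + Y Y\right) + Y\right) = -36 + 4 \left(\left(T Y + Y^{2}\right) + Y\right) = -36 + 4 \left(\left(Y^{2} + T Y\right) + Y\right) = -36 + 4 \left(Y + Y^{2} + T Y\right) = -36 + \left(4 Y + 4 Y^{2} + 4 T Y\right) = -36 + 4 Y + 4 Y^{2} + 4 T Y$)
$N{\left(U,B \right)} = -8$ ($N{\left(U,B \right)} = - (6 + 2) = \left(-1\right) 8 = -8$)
$\frac{N{\left(W{\left(-1,0 \right)},s{\left(I{\left(-3,\left(-5\right) \left(-4\right) \left(-1\right) \right)} \right)} \right)}}{53139} = - \frac{8}{53139}$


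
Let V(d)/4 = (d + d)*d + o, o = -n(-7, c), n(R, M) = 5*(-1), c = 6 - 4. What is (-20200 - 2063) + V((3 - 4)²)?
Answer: -22235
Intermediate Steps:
c = 2
n(R, M) = -5
o = 5 (o = -1*(-5) = 5)
V(d) = 20 + 8*d² (V(d) = 4*((d + d)*d + 5) = 4*((2*d)*d + 5) = 4*(2*d² + 5) = 4*(5 + 2*d²) = 20 + 8*d²)
(-20200 - 2063) + V((3 - 4)²) = (-20200 - 2063) + (20 + 8*((3 - 4)²)²) = -22263 + (20 + 8*((-1)²)²) = -22263 + (20 + 8*1²) = -22263 + (20 + 8*1) = -22263 + (20 + 8) = -22263 + 28 = -22235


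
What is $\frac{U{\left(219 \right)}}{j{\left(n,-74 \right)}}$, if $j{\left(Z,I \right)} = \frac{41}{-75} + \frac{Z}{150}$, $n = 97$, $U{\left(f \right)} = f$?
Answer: $2190$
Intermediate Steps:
$j{\left(Z,I \right)} = - \frac{41}{75} + \frac{Z}{150}$ ($j{\left(Z,I \right)} = 41 \left(- \frac{1}{75}\right) + Z \frac{1}{150} = - \frac{41}{75} + \frac{Z}{150}$)
$\frac{U{\left(219 \right)}}{j{\left(n,-74 \right)}} = \frac{219}{- \frac{41}{75} + \frac{1}{150} \cdot 97} = \frac{219}{- \frac{41}{75} + \frac{97}{150}} = 219 \frac{1}{\frac{1}{10}} = 219 \cdot 10 = 2190$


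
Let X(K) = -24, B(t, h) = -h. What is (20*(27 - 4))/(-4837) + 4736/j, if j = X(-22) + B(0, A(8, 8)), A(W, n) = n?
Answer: -716336/4837 ≈ -148.10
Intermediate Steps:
j = -32 (j = -24 - 1*8 = -24 - 8 = -32)
(20*(27 - 4))/(-4837) + 4736/j = (20*(27 - 4))/(-4837) + 4736/(-32) = (20*23)*(-1/4837) + 4736*(-1/32) = 460*(-1/4837) - 148 = -460/4837 - 148 = -716336/4837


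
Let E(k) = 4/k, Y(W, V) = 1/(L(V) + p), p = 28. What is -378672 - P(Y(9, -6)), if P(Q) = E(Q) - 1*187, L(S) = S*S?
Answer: -378741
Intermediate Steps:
L(S) = S²
Y(W, V) = 1/(28 + V²) (Y(W, V) = 1/(V² + 28) = 1/(28 + V²))
P(Q) = -187 + 4/Q (P(Q) = 4/Q - 1*187 = 4/Q - 187 = -187 + 4/Q)
-378672 - P(Y(9, -6)) = -378672 - (-187 + 4/(1/(28 + (-6)²))) = -378672 - (-187 + 4/(1/(28 + 36))) = -378672 - (-187 + 4/(1/64)) = -378672 - (-187 + 4*64) = -378672 - (-187 + 256) = -378672 - 1*69 = -378672 - 69 = -378741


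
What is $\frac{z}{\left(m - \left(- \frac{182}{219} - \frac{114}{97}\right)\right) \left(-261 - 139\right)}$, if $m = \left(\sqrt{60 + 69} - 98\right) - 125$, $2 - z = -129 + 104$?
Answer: $\frac{2692621690209}{8792305961776000} + \frac{12184156323 \sqrt{129}}{8792305961776000} \approx 0.00032199$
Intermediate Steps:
$z = 27$ ($z = 2 - \left(-129 + 104\right) = 2 - -25 = 2 + 25 = 27$)
$m = -223 + \sqrt{129}$ ($m = \left(\sqrt{129} - 98\right) - 125 = \left(-98 + \sqrt{129}\right) - 125 = -223 + \sqrt{129} \approx -211.64$)
$\frac{z}{\left(m - \left(- \frac{182}{219} - \frac{114}{97}\right)\right) \left(-261 - 139\right)} = \frac{27}{\left(\left(-223 + \sqrt{129}\right) - \left(- \frac{182}{219} - \frac{114}{97}\right)\right) \left(-261 - 139\right)} = \frac{27}{\left(\left(-223 + \sqrt{129}\right) - - \frac{42620}{21243}\right) \left(-400\right)} = \frac{27}{\left(\left(-223 + \sqrt{129}\right) + \left(\frac{114}{97} + \frac{182}{219}\right)\right) \left(-400\right)} = \frac{27}{\left(\left(-223 + \sqrt{129}\right) + \frac{42620}{21243}\right) \left(-400\right)} = \frac{27}{\left(- \frac{4694569}{21243} + \sqrt{129}\right) \left(-400\right)} = \frac{27}{\frac{1877827600}{21243} - 400 \sqrt{129}}$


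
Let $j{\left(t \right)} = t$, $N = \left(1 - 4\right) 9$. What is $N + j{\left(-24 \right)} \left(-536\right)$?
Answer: $12837$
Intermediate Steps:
$N = -27$ ($N = \left(-3\right) 9 = -27$)
$N + j{\left(-24 \right)} \left(-536\right) = -27 - -12864 = -27 + 12864 = 12837$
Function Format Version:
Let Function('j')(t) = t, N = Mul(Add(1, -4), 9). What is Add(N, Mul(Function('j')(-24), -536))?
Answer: 12837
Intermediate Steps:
N = -27 (N = Mul(-3, 9) = -27)
Add(N, Mul(Function('j')(-24), -536)) = Add(-27, Mul(-24, -536)) = Add(-27, 12864) = 12837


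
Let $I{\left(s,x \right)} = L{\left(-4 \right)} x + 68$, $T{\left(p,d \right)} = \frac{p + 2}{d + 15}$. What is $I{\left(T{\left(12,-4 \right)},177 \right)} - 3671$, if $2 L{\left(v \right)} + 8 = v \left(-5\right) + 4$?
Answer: $-2187$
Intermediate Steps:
$T{\left(p,d \right)} = \frac{2 + p}{15 + d}$
$L{\left(v \right)} = -2 - \frac{5 v}{2}$ ($L{\left(v \right)} = -4 + \frac{v \left(-5\right) + 4}{2} = -4 + \frac{- 5 v + 4}{2} = -4 + \frac{4 - 5 v}{2} = -4 - \left(-2 + \frac{5 v}{2}\right) = -2 - \frac{5 v}{2}$)
$I{\left(s,x \right)} = 68 + 8 x$ ($I{\left(s,x \right)} = \left(-2 - -10\right) x + 68 = \left(-2 + 10\right) x + 68 = 8 x + 68 = 68 + 8 x$)
$I{\left(T{\left(12,-4 \right)},177 \right)} - 3671 = \left(68 + 8 \cdot 177\right) - 3671 = \left(68 + 1416\right) - 3671 = 1484 - 3671 = -2187$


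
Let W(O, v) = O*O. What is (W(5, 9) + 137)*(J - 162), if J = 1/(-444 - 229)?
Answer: -17662374/673 ≈ -26244.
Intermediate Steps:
W(O, v) = O**2
J = -1/673 (J = 1/(-673) = -1/673 ≈ -0.0014859)
(W(5, 9) + 137)*(J - 162) = (5**2 + 137)*(-1/673 - 162) = (25 + 137)*(-109027/673) = 162*(-109027/673) = -17662374/673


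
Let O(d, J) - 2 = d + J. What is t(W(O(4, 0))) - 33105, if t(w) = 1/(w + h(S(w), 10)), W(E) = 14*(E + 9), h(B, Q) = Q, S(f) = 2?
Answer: -7283099/220 ≈ -33105.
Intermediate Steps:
O(d, J) = 2 + J + d (O(d, J) = 2 + (d + J) = 2 + (J + d) = 2 + J + d)
W(E) = 126 + 14*E (W(E) = 14*(9 + E) = 126 + 14*E)
t(w) = 1/(10 + w) (t(w) = 1/(w + 10) = 1/(10 + w))
t(W(O(4, 0))) - 33105 = 1/(10 + (126 + 14*(2 + 0 + 4))) - 33105 = 1/(10 + (126 + 14*6)) - 33105 = 1/(10 + (126 + 84)) - 33105 = 1/(10 + 210) - 33105 = 1/220 - 33105 = -7283099/220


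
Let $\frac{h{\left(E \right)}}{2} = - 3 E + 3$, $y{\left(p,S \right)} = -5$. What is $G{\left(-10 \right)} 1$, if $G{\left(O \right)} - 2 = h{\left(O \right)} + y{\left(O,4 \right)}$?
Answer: $63$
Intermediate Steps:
$h{\left(E \right)} = 6 - 6 E$ ($h{\left(E \right)} = 2 \left(- 3 E + 3\right) = 2 \left(3 - 3 E\right) = 6 - 6 E$)
$G{\left(O \right)} = 3 - 6 O$ ($G{\left(O \right)} = 2 - \left(-1 + 6 O\right) = 3 - 6 O$)
$G{\left(-10 \right)} 1 = \left(3 - -60\right) 1 = \left(3 + 60\right) 1 = 63 \cdot 1 = 63$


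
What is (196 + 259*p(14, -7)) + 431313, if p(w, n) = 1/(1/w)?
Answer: 435135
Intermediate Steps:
p(w, n) = w
(196 + 259*p(14, -7)) + 431313 = (196 + 259*14) + 431313 = (196 + 3626) + 431313 = 3822 + 431313 = 435135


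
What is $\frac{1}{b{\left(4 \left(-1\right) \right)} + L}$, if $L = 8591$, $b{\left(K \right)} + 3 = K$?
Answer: $\frac{1}{8584} \approx 0.0001165$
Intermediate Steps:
$b{\left(K \right)} = -3 + K$
$\frac{1}{b{\left(4 \left(-1\right) \right)} + L} = \frac{1}{\left(-3 + 4 \left(-1\right)\right) + 8591} = \frac{1}{\left(-3 - 4\right) + 8591} = \frac{1}{-7 + 8591} = \frac{1}{8584}$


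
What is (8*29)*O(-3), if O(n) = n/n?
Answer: 232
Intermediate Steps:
O(n) = 1
(8*29)*O(-3) = (8*29)*1 = 232*1 = 232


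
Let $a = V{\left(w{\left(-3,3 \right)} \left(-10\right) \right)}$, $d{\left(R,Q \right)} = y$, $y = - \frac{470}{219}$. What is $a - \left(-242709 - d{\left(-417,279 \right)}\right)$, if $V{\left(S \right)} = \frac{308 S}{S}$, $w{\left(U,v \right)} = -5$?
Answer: $\frac{53220253}{219} \approx 2.4301 \cdot 10^{5}$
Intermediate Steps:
$y = - \frac{470}{219}$ ($y = \left(-470\right) \frac{1}{219} = - \frac{470}{219} \approx -2.1461$)
$d{\left(R,Q \right)} = - \frac{470}{219}$
$V{\left(S \right)} = 308$
$a = 308$
$a - \left(-242709 - d{\left(-417,279 \right)}\right) = 308 - \left(-242709 - - \frac{470}{219}\right) = 308 - \left(-242709 + \frac{470}{219}\right) = 308 - - \frac{53152801}{219} = 308 + \frac{53152801}{219} = \frac{53220253}{219}$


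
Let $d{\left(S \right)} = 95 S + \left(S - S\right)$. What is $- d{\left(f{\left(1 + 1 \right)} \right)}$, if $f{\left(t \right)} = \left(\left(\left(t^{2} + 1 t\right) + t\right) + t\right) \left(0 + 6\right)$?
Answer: $-5700$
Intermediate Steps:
$f{\left(t \right)} = 6 t^{2} + 18 t$ ($f{\left(t \right)} = \left(\left(\left(t^{2} + t\right) + t\right) + t\right) 6 = \left(\left(\left(t + t^{2}\right) + t\right) + t\right) 6 = \left(\left(t^{2} + 2 t\right) + t\right) 6 = \left(t^{2} + 3 t\right) 6 = 6 t^{2} + 18 t$)
$d{\left(S \right)} = 95 S$ ($d{\left(S \right)} = 95 S + 0 = 95 S$)
$- d{\left(f{\left(1 + 1 \right)} \right)} = - 95 \cdot 6 \left(1 + 1\right) \left(3 + \left(1 + 1\right)\right) = - 95 \cdot 6 \cdot 2 \left(3 + 2\right) = - 95 \cdot 6 \cdot 2 \cdot 5 = - 95 \cdot 60 = \left(-1\right) 5700 = -5700$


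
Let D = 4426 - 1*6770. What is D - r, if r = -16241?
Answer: 13897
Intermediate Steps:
D = -2344 (D = 4426 - 6770 = -2344)
D - r = -2344 - 1*(-16241) = -2344 + 16241 = 13897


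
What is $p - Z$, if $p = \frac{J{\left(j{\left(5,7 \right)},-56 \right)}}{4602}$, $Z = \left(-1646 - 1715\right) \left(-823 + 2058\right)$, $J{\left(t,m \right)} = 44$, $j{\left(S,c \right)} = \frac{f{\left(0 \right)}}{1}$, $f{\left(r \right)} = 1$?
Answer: $\frac{9551071357}{2301} \approx 4.1508 \cdot 10^{6}$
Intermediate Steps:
$j{\left(S,c \right)} = 1$ ($j{\left(S,c \right)} = 1 \cdot 1^{-1} = 1 \cdot 1 = 1$)
$Z = -4150835$ ($Z = \left(-3361\right) 1235 = -4150835$)
$p = \frac{22}{2301}$ ($p = \frac{44}{4602} = 44 \cdot \frac{1}{4602} = \frac{22}{2301} \approx 0.0095611$)
$p - Z = \frac{22}{2301} - -4150835 = \frac{22}{2301} + 4150835 = \frac{9551071357}{2301}$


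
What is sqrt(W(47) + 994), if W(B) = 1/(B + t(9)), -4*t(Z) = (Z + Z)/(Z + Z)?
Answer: sqrt(34759934)/187 ≈ 31.528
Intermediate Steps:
t(Z) = -1/4 (t(Z) = -(Z + Z)/(4*(Z + Z)) = -2*Z/(4*(2*Z)) = -2*Z*1/(2*Z)/4 = -1/4*1 = -1/4)
W(B) = 1/(-1/4 + B) (W(B) = 1/(B - 1/4) = 1/(-1/4 + B))
sqrt(W(47) + 994) = sqrt(4/(-1 + 4*47) + 994) = sqrt(4/(-1 + 188) + 994) = sqrt(4/187 + 994) = sqrt(185882/187) = sqrt(34759934)/187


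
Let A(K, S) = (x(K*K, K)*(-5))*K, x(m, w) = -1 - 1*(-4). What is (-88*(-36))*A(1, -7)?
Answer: -47520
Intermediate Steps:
x(m, w) = 3 (x(m, w) = -1 + 4 = 3)
A(K, S) = -15*K (A(K, S) = (3*(-5))*K = -15*K)
(-88*(-36))*A(1, -7) = (-88*(-36))*(-15*1) = 3168*(-15) = -47520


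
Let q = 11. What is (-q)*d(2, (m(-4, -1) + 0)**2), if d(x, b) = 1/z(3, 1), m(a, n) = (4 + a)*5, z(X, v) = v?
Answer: -11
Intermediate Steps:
m(a, n) = 20 + 5*a
d(x, b) = 1 (d(x, b) = 1/1 = 1)
(-q)*d(2, (m(-4, -1) + 0)**2) = -1*11*1 = -11*1 = -11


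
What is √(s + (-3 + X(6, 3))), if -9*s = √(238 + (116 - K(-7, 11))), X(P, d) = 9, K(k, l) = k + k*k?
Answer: √(54 - 2*√78)/3 ≈ 2.0093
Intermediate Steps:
K(k, l) = k + k²
s = -2*√78/9 (s = -√(238 + (116 - (-7)*(1 - 7)))/9 = -√(238 + (116 - (-7)*(-6)))/9 = -√(238 + (116 - 1*42))/9 = -√(238 + (116 - 42))/9 = -√(238 + 74)/9 = -2*√78/9 ≈ -1.9626)
√(s + (-3 + X(6, 3))) = √(-2*√78/9 + (-3 + 9)) = √(-2*√78/9 + 6) = √(6 - 2*√78/9)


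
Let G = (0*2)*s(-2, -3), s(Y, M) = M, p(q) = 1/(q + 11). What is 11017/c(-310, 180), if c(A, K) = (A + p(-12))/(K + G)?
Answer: -1983060/311 ≈ -6376.4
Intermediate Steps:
p(q) = 1/(11 + q)
G = 0 (G = (0*2)*(-3) = 0*(-3) = 0)
c(A, K) = (-1 + A)/K (c(A, K) = (A + 1/(11 - 12))/(K + 0) = (A + 1/(-1))/K = (A - 1)/K = (-1 + A)/K)
11017/c(-310, 180) = 11017/(((-1 - 310)/180)) = 11017/(((1/180)*(-311))) = 11017/(-311/180) = 11017*(-180/311) = -1983060/311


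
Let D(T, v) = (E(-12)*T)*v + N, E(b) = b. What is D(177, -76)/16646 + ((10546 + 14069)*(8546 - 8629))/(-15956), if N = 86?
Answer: 18292790315/132801788 ≈ 137.75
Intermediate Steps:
D(T, v) = 86 - 12*T*v (D(T, v) = (-12*T)*v + 86 = -12*T*v + 86 = 86 - 12*T*v)
D(177, -76)/16646 + ((10546 + 14069)*(8546 - 8629))/(-15956) = (86 - 12*177*(-76))/16646 + ((10546 + 14069)*(8546 - 8629))/(-15956) = (86 + 161424)*(1/16646) + (24615*(-83))*(-1/15956) = 161510*(1/16646) - 2043045*(-1/15956) = 80755/8323 + 2043045/15956 = 18292790315/132801788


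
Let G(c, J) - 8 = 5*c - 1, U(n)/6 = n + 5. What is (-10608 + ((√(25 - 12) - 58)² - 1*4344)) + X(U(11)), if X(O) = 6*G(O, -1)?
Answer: -12030 + (58 - √13)² ≈ -9071.3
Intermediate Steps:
U(n) = 30 + 6*n (U(n) = 6*(n + 5) = 6*(5 + n) = 30 + 6*n)
G(c, J) = 7 + 5*c (G(c, J) = 8 + (5*c - 1) = 8 + (-1 + 5*c) = 7 + 5*c)
X(O) = 42 + 30*O (X(O) = 6*(7 + 5*O) = 42 + 30*O)
(-10608 + ((√(25 - 12) - 58)² - 1*4344)) + X(U(11)) = (-10608 + ((√(25 - 12) - 58)² - 1*4344)) + (42 + 30*(30 + 6*11)) = (-10608 + ((√13 - 58)² - 4344)) + (42 + 30*(30 + 66)) = (-10608 + ((-58 + √13)² - 4344)) + (42 + 30*96) = (-10608 + (-4344 + (-58 + √13)²)) + (42 + 2880) = (-14952 + (-58 + √13)²) + 2922 = -12030 + (-58 + √13)²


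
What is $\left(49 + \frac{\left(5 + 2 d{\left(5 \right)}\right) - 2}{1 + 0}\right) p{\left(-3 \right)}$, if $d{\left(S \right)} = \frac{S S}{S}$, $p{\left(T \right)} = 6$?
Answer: $372$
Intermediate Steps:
$d{\left(S \right)} = S$ ($d{\left(S \right)} = \frac{S^{2}}{S} = S$)
$\left(49 + \frac{\left(5 + 2 d{\left(5 \right)}\right) - 2}{1 + 0}\right) p{\left(-3 \right)} = \left(49 + \frac{\left(5 + 2 \cdot 5\right) - 2}{1 + 0}\right) 6 = \left(49 + \frac{\left(5 + 10\right) - 2}{1}\right) 6 = \left(49 + \left(15 - 2\right) 1\right) 6 = \left(49 + 13 \cdot 1\right) 6 = \left(49 + 13\right) 6 = 62 \cdot 6 = 372$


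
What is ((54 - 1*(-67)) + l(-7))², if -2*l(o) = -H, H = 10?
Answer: 15876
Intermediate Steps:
l(o) = 5 (l(o) = -(-1)*10/2 = -½*(-10) = 5)
((54 - 1*(-67)) + l(-7))² = ((54 - 1*(-67)) + 5)² = ((54 + 67) + 5)² = (121 + 5)² = 126² = 15876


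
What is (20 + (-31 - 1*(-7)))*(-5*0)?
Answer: 0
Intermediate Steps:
(20 + (-31 - 1*(-7)))*(-5*0) = (20 + (-31 + 7))*0 = (20 - 24)*0 = -4*0 = 0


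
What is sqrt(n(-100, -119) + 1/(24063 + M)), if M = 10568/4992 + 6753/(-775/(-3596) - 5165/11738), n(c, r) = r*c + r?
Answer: sqrt(3876197976176627082037753389)/573603642203 ≈ 108.54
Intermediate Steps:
n(c, r) = r + c*r (n(c, r) = c*r + r = r + c*r)
M = -2868619004843/95375280 (M = 10568*(1/4992) + 6753/(-775*(-1/3596) - 5165*1/11738) = 1321/624 + 6753/(25/116 - 5165/11738) = 1321/624 + 6753/(-152845/680804) = 1321/624 + 6753*(-680804/152845) = 1321/624 - 4597469412/152845 = -2868619004843/95375280 ≈ -30077.)
sqrt(n(-100, -119) + 1/(24063 + M)) = sqrt(-119*(1 - 100) + 1/(24063 - 2868619004843/95375280)) = sqrt(-119*(-99) + 1/(-573603642203/95375280)) = sqrt(11781 - 95375280/573603642203) = sqrt(6757624413418263/573603642203) = sqrt(3876197976176627082037753389)/573603642203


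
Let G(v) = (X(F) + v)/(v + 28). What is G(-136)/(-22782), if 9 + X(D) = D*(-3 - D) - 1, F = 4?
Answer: -29/410076 ≈ -7.0719e-5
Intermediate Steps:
X(D) = -10 + D*(-3 - D) (X(D) = -9 + (D*(-3 - D) - 1) = -9 + (-1 + D*(-3 - D)) = -10 + D*(-3 - D))
G(v) = (-38 + v)/(28 + v) (G(v) = ((-10 - 1*4**2 - 3*4) + v)/(v + 28) = ((-10 - 1*16 - 12) + v)/(28 + v) = ((-10 - 16 - 12) + v)/(28 + v) = (-38 + v)/(28 + v))
G(-136)/(-22782) = ((-38 - 136)/(28 - 136))/(-22782) = (-174/(-108))*(-1/22782) = -1/108*(-174)*(-1/22782) = (29/18)*(-1/22782) = -29/410076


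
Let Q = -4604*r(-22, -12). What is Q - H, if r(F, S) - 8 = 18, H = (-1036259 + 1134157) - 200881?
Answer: -16721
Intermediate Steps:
H = -102983 (H = 97898 - 200881 = -102983)
r(F, S) = 26 (r(F, S) = 8 + 18 = 26)
Q = -119704 (Q = -4604*26 = -119704)
Q - H = -119704 - 1*(-102983) = -119704 + 102983 = -16721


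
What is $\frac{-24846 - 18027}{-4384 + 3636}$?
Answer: $\frac{42873}{748} \approx 57.317$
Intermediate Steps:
$\frac{-24846 - 18027}{-4384 + 3636} = - \frac{42873}{-748} = \left(-42873\right) \left(- \frac{1}{748}\right) = \frac{42873}{748}$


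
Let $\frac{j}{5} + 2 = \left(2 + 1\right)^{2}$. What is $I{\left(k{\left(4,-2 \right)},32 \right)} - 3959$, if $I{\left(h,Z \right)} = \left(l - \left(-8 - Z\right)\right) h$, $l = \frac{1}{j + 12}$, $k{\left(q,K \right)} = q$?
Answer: $- \frac{178549}{47} \approx -3798.9$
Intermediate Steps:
$j = 35$ ($j = -10 + 5 \left(2 + 1\right)^{2} = -10 + 5 \cdot 3^{2} = -10 + 5 \cdot 9 = -10 + 45 = 35$)
$l = \frac{1}{47}$ ($l = \frac{1}{35 + 12} = \frac{1}{47} \approx 0.021277$)
$I{\left(h,Z \right)} = h \left(\frac{377}{47} + Z\right)$ ($I{\left(h,Z \right)} = \left(\frac{1}{47} - \left(-8 - Z\right)\right) h = \left(\frac{1}{47} + \left(8 + Z\right)\right) h = \left(\frac{377}{47} + Z\right) h = h \left(\frac{377}{47} + Z\right)$)
$I{\left(k{\left(4,-2 \right)},32 \right)} - 3959 = \frac{1}{47} \cdot 4 \left(377 + 47 \cdot 32\right) - 3959 = \frac{1}{47} \cdot 4 \left(377 + 1504\right) - 3959 = \frac{1}{47} \cdot 4 \cdot 1881 - 3959 = \frac{7524}{47} - 3959 = - \frac{178549}{47}$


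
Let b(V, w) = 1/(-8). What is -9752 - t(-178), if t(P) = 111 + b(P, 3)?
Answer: -78903/8 ≈ -9862.9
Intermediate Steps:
b(V, w) = -⅛
t(P) = 887/8 (t(P) = 111 - ⅛ = 887/8)
-9752 - t(-178) = -9752 - 1*887/8 = -9752 - 887/8 = -78903/8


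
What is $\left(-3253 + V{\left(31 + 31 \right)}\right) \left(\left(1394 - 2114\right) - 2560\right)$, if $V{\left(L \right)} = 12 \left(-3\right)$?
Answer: $10787920$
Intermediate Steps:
$V{\left(L \right)} = -36$
$\left(-3253 + V{\left(31 + 31 \right)}\right) \left(\left(1394 - 2114\right) - 2560\right) = \left(-3253 - 36\right) \left(\left(1394 - 2114\right) - 2560\right) = - 3289 \left(-720 - 2560\right) = \left(-3289\right) \left(-3280\right) = 10787920$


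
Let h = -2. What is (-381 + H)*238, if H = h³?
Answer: -92582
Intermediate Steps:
H = -8 (H = (-2)³ = -8)
(-381 + H)*238 = (-381 - 8)*238 = -389*238 = -92582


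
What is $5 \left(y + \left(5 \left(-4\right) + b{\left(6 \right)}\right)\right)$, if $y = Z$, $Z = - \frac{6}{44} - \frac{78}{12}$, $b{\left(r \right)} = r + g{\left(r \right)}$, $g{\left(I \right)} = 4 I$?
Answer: $\frac{185}{11} \approx 16.818$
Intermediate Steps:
$b{\left(r \right)} = 5 r$ ($b{\left(r \right)} = r + 4 r = 5 r$)
$Z = - \frac{73}{11}$ ($Z = \left(-6\right) \frac{1}{44} - \frac{13}{2} = - \frac{3}{22} - \frac{13}{2} = - \frac{73}{11} \approx -6.6364$)
$y = - \frac{73}{11} \approx -6.6364$
$5 \left(y + \left(5 \left(-4\right) + b{\left(6 \right)}\right)\right) = 5 \left(- \frac{73}{11} + \left(5 \left(-4\right) + 5 \cdot 6\right)\right) = 5 \left(- \frac{73}{11} + \left(-20 + 30\right)\right) = 5 \left(- \frac{73}{11} + 10\right) = 5 \cdot \frac{37}{11} = \frac{185}{11}$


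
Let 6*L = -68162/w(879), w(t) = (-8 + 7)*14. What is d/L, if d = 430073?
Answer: 18063066/34081 ≈ 530.00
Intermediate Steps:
w(t) = -14 (w(t) = -1*14 = -14)
L = 34081/42 (L = (-68162/(-14))/6 = (-68162*(-1/14))/6 = (1/6)*(34081/7) = 34081/42 ≈ 811.45)
d/L = 430073/(34081/42) = 430073*(42/34081) = 18063066/34081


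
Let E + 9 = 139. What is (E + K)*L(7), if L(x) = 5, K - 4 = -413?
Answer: -1395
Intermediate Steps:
K = -409 (K = 4 - 413 = -409)
E = 130 (E = -9 + 139 = 130)
(E + K)*L(7) = (130 - 409)*5 = -279*5 = -1395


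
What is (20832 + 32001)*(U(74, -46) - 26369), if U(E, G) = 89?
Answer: -1388451240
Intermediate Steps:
(20832 + 32001)*(U(74, -46) - 26369) = (20832 + 32001)*(89 - 26369) = 52833*(-26280) = -1388451240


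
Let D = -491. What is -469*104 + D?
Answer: -49267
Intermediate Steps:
-469*104 + D = -469*104 - 491 = -48776 - 491 = -49267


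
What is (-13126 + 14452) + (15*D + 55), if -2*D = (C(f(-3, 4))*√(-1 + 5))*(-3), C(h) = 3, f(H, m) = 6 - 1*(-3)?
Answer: 1516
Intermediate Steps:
f(H, m) = 9 (f(H, m) = 6 + 3 = 9)
D = 9 (D = -3*√(-1 + 5)*(-3)/2 = -3*√4*(-3)/2 = -3*2*(-3)/2 = -3*(-3) = -½*(-18) = 9)
(-13126 + 14452) + (15*D + 55) = (-13126 + 14452) + (15*9 + 55) = 1326 + (135 + 55) = 1326 + 190 = 1516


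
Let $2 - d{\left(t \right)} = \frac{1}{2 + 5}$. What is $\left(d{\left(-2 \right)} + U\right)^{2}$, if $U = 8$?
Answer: $\frac{4761}{49} \approx 97.163$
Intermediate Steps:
$d{\left(t \right)} = \frac{13}{7}$ ($d{\left(t \right)} = 2 - \frac{1}{2 + 5} = 2 - \frac{1}{7} = \frac{13}{7}$)
$\left(d{\left(-2 \right)} + U\right)^{2} = \left(\frac{13}{7} + 8\right)^{2} = \left(\frac{69}{7}\right)^{2} = \frac{4761}{49}$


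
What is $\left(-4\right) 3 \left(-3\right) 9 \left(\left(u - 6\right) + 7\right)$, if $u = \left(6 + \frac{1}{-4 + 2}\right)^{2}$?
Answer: $10125$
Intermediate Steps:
$u = \frac{121}{4}$ ($u = \left(6 + \frac{1}{-2}\right)^{2} = \left(6 - \frac{1}{2}\right)^{2} = \left(\frac{11}{2}\right)^{2} = \frac{121}{4} \approx 30.25$)
$\left(-4\right) 3 \left(-3\right) 9 \left(\left(u - 6\right) + 7\right) = \left(-4\right) 3 \left(-3\right) 9 \left(\left(\frac{121}{4} - 6\right) + 7\right) = \left(-12\right) \left(-3\right) 9 \left(\frac{97}{4} + 7\right) = 36 \cdot 9 \cdot \frac{125}{4} = 324 \cdot \frac{125}{4} = 10125$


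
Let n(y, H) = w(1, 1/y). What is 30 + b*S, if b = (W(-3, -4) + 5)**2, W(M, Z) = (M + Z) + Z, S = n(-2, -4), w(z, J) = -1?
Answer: -6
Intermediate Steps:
n(y, H) = -1
S = -1
W(M, Z) = M + 2*Z
b = 36 (b = ((-3 + 2*(-4)) + 5)**2 = ((-3 - 8) + 5)**2 = (-11 + 5)**2 = (-6)**2 = 36)
30 + b*S = 30 + 36*(-1) = 30 - 36 = -6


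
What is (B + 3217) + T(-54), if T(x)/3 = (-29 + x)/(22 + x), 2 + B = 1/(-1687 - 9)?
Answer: 1366459/424 ≈ 3222.8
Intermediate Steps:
B = -3393/1696 (B = -2 + 1/(-1687 - 9) = -2 + 1/(-1696) = -2 - 1/1696 = -3393/1696 ≈ -2.0006)
T(x) = 3*(-29 + x)/(22 + x) (T(x) = 3*((-29 + x)/(22 + x)) = 3*(-29 + x)/(22 + x))
(B + 3217) + T(-54) = (-3393/1696 + 3217) + 3*(-29 - 54)/(22 - 54) = 5452639/1696 + 3*(-83)/(-32) = 5452639/1696 + 3*(-1/32)*(-83) = 5452639/1696 + 249/32 = 1366459/424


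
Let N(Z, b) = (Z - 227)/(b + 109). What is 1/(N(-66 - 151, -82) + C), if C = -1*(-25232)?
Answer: 9/226940 ≈ 3.9658e-5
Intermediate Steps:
C = 25232
N(Z, b) = (-227 + Z)/(109 + b)
1/(N(-66 - 151, -82) + C) = 1/((-227 + (-66 - 151))/(109 - 82) + 25232) = 1/((-227 - 217)/27 + 25232) = 1/((1/27)*(-444) + 25232) = 1/(-148/9 + 25232) = 1/(226940/9) = 9/226940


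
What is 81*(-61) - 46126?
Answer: -51067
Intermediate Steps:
81*(-61) - 46126 = -4941 - 46126 = -51067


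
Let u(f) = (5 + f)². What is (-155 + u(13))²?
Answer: 28561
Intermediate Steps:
(-155 + u(13))² = (-155 + (5 + 13)²)² = (-155 + 18²)² = (-155 + 324)² = 169² = 28561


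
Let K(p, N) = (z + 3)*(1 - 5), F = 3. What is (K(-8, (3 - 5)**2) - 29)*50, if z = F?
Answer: -2650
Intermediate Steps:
z = 3
K(p, N) = -24 (K(p, N) = (3 + 3)*(1 - 5) = 6*(-4) = -24)
(K(-8, (3 - 5)**2) - 29)*50 = (-24 - 29)*50 = -53*50 = -2650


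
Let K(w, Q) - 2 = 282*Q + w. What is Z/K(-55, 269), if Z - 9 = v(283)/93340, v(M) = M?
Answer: 840343/7075638700 ≈ 0.00011877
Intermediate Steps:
K(w, Q) = 2 + w + 282*Q (K(w, Q) = 2 + (282*Q + w) = 2 + (w + 282*Q) = 2 + w + 282*Q)
Z = 840343/93340 (Z = 9 + 283/93340 = 840343/93340 ≈ 9.0030)
Z/K(-55, 269) = 840343/(93340*(2 - 55 + 282*269)) = 840343/(93340*(2 - 55 + 75858)) = (840343/93340)/75805 = (840343/93340)*(1/75805) = 840343/7075638700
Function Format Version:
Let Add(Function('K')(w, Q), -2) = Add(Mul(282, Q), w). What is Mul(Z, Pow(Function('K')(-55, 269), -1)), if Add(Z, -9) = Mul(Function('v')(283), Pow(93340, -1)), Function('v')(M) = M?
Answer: Rational(840343, 7075638700) ≈ 0.00011877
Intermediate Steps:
Function('K')(w, Q) = Add(2, w, Mul(282, Q)) (Function('K')(w, Q) = Add(2, Add(Mul(282, Q), w)) = Add(2, Add(w, Mul(282, Q))) = Add(2, w, Mul(282, Q)))
Z = Rational(840343, 93340) (Z = Add(9, Mul(283, Pow(93340, -1))) = Add(9, Mul(283, Rational(1, 93340))) = Add(9, Rational(283, 93340)) = Rational(840343, 93340) ≈ 9.0030)
Mul(Z, Pow(Function('K')(-55, 269), -1)) = Mul(Rational(840343, 93340), Pow(Add(2, -55, Mul(282, 269)), -1)) = Mul(Rational(840343, 93340), Pow(Add(2, -55, 75858), -1)) = Mul(Rational(840343, 93340), Pow(75805, -1)) = Mul(Rational(840343, 93340), Rational(1, 75805)) = Rational(840343, 7075638700)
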